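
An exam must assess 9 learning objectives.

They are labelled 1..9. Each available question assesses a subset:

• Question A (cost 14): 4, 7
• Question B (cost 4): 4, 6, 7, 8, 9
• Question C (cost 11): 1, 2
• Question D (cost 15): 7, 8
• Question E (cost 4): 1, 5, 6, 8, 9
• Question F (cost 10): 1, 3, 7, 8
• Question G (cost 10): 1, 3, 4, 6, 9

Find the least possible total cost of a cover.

29

B, C, E, F together cover every objective (B ∪ C ∪ E ∪ F = {1, 2, 3, 4, 5, 6, 7, 8, 9}); total cost 4 + 11 + 4 + 10 = 29.
No covering selection has total cost below 29.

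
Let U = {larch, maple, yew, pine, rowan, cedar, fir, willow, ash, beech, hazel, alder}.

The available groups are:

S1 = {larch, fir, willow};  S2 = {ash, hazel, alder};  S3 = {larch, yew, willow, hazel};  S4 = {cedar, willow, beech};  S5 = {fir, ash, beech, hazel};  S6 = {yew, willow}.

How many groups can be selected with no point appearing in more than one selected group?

S1, S2 are pairwise disjoint (S1={larch,fir,willow}; S2={ash,hazel,alder}).
Every remaining group overlaps one of these, and no 3 of the listed groups are pairwise disjoint, so 2 is the maximum.

2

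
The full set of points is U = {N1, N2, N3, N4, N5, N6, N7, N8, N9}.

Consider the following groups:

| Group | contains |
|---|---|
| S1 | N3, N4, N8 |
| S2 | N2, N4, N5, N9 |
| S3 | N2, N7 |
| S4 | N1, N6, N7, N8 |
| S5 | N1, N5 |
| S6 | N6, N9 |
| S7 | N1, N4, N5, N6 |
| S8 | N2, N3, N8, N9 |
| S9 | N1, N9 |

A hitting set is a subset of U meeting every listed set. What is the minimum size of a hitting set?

4

H = {N4, N5, N7, N9} meets every group (each contains at least one member of H), and |H| = 4.
The groups S1, S3, S5, S6 are pairwise disjoint, so any hitting set needs a separate point for each — at least 4. Hence 4 is optimal.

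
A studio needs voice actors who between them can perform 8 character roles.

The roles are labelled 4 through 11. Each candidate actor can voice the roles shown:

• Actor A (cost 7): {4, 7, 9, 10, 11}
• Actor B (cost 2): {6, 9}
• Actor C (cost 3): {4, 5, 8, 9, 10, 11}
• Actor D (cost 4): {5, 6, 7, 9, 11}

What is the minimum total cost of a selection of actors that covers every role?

C, D together cover every role (C ∪ D = {4, 5, 6, 7, 8, 9, 10, 11}); total cost 3 + 4 = 7.
The greedy pick C, B, D costs 9; no covering selection beats 7.

7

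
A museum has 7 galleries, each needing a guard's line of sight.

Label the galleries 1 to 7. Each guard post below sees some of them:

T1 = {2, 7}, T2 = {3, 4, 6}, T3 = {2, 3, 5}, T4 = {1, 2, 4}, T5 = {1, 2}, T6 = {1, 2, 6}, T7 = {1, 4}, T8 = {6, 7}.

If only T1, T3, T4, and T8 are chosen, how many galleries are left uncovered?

Union of T1, T3, T4, T8 = {1, 2, 3, 4, 5, 6, 7} — that's every gallery, so 0 are uncovered.

0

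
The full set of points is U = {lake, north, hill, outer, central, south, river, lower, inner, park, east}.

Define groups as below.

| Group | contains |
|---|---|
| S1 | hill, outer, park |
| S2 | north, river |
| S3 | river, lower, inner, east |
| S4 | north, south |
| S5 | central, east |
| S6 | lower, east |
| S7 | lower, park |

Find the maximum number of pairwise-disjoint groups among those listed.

3

S1, S2, S6 are pairwise disjoint (S1={hill,outer,park}; S2={north,river}; S6={lower,east}).
Every remaining group overlaps one of these, and no 4 of the listed groups are pairwise disjoint, so 3 is the maximum.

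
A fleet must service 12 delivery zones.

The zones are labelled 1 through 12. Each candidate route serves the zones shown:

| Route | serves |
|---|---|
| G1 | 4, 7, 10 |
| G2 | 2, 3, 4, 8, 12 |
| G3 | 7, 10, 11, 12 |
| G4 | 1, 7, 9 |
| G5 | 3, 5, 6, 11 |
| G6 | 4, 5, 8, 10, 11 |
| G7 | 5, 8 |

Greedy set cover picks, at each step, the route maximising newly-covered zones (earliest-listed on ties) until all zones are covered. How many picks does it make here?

4

Greedy: pick G2 (covers 5 new) → pick G3 (covers 3 new) → pick G4 (covers 2 new) → pick G5 (covers 2 new). Total picks: 4.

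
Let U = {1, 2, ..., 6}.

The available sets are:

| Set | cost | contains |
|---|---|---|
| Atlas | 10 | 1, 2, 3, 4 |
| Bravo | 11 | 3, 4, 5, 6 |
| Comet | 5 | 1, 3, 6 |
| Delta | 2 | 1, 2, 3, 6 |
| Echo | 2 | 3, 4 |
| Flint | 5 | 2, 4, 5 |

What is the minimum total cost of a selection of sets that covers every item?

7

Delta, Flint together cover every item (Delta ∪ Flint = {1, 2, 3, 4, 5, 6}); total cost 2 + 5 = 7.
The greedy pick Delta, Echo, Flint costs 9; no covering selection beats 7.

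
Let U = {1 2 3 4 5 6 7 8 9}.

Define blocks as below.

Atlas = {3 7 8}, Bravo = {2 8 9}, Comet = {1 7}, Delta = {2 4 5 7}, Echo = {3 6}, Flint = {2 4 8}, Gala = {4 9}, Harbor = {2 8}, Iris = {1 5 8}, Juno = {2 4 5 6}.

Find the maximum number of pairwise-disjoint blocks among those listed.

4

Comet, Echo, Gala, Harbor are pairwise disjoint (Comet={1,7}; Echo={3,6}; Gala={4,9}; Harbor={2,8}).
Every remaining block overlaps one of these, and no 5 of the listed blocks are pairwise disjoint, so 4 is the maximum.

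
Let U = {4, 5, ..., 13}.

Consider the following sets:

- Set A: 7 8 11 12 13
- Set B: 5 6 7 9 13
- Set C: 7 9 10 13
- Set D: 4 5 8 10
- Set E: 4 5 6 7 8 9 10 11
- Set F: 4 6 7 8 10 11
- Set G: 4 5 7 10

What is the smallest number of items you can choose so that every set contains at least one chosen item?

2

Take H = {4, 13}. Each listed set contains at least one of these, so H is a hitting set of size 2.
No single item lies in every set, so at least 2 are needed and 2 is optimal.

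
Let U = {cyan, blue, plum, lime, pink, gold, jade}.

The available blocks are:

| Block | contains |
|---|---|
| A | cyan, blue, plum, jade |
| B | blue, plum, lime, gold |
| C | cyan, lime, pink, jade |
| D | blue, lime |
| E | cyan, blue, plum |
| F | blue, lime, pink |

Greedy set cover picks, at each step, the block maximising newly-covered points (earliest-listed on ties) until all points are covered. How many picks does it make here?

Greedy: pick A (covers 4 new) → pick B (covers 2 new) → pick C (covers 1 new). Total picks: 3.
(The true minimum cover uses only 2 blocks, so greedy is not optimal here.)

3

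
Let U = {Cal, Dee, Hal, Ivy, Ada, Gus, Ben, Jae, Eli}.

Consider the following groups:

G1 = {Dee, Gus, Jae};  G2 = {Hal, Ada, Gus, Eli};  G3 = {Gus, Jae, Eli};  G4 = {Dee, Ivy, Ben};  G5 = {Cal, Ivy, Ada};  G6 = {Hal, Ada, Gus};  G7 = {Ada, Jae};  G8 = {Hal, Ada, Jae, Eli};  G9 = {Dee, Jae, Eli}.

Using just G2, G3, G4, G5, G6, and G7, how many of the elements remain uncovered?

0

Union of G2, G3, G4, G5, G6, G7 = {Cal, Dee, Hal, Ivy, Ada, Gus, Ben, Jae, Eli} — that's every element, so 0 are uncovered.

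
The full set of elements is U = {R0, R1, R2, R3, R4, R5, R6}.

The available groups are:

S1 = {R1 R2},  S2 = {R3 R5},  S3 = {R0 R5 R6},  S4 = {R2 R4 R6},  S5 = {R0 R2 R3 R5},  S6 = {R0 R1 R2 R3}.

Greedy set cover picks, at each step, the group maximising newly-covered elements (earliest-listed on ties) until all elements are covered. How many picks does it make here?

3

Greedy: pick S5 (covers 4 new) → pick S4 (covers 2 new) → pick S1 (covers 1 new). Total picks: 3.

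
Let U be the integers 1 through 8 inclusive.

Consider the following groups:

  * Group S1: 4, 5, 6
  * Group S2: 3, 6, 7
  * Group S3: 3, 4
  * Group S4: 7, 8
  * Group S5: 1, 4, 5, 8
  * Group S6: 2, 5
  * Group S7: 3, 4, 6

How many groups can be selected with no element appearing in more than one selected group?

S3, S4, S6 are pairwise disjoint (S3={3,4}; S4={7,8}; S6={2,5}).
Every remaining group overlaps one of these, and no 4 of the listed groups are pairwise disjoint, so 3 is the maximum.

3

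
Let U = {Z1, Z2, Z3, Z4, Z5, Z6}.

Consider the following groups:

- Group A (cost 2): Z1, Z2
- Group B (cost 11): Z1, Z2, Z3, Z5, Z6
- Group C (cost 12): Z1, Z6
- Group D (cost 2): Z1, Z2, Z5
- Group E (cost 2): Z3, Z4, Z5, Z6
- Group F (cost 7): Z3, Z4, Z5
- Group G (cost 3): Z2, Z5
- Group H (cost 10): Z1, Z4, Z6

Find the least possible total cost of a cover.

D, E together cover every item (D ∪ E = {Z1, Z2, Z3, Z4, Z5, Z6}); total cost 2 + 2 = 4.
No covering selection has total cost below 4.

4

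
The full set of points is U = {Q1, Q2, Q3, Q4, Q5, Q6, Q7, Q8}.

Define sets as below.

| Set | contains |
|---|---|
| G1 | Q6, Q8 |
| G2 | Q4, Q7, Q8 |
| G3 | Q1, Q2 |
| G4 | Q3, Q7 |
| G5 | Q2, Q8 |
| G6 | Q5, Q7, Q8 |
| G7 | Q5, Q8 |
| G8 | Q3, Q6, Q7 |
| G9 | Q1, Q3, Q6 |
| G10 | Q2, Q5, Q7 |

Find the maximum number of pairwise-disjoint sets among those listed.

3

G3, G7, G8 are pairwise disjoint (G3={Q1,Q2}; G7={Q5,Q8}; G8={Q3,Q6,Q7}).
Every remaining set overlaps one of these, and no 4 of the listed sets are pairwise disjoint, so 3 is the maximum.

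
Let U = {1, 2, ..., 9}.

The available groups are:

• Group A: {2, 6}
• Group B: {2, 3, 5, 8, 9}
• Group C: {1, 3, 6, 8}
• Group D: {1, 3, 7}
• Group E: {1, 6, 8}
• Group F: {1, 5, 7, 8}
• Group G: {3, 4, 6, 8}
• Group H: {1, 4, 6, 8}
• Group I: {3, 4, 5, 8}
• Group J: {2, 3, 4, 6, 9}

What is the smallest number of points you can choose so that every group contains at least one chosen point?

3

The 3 points {3, 6, 8} hit every group.
No choice of 2 points meets every group, so 3 is the minimum.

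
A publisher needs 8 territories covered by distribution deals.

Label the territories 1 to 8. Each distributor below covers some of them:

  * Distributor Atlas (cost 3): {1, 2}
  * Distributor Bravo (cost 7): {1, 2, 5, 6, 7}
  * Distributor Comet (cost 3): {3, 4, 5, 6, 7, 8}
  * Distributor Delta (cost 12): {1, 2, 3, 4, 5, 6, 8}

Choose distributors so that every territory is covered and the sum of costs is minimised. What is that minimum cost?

Atlas, Comet together cover every territory (Atlas ∪ Comet = {1, 2, 3, 4, 5, 6, 7, 8}); total cost 3 + 3 = 6.
No covering selection has total cost below 6.

6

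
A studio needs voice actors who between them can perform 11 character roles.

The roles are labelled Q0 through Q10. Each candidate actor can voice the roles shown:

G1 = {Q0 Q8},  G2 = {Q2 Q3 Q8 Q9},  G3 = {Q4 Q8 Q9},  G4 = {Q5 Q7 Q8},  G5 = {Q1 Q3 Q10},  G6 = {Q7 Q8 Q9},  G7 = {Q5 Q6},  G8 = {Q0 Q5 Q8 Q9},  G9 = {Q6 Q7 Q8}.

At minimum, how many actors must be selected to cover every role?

5

Take {G2, G3, G5, G8, G9}. Their union is {Q0, Q1, Q2, Q3, Q4, Q5, Q6, Q7, Q8, Q9, Q10}, which is all 11 roles.
Only G2 contains Q2, so G2 is forced; the remaining 7 roles need at least 4 more actors (each remaining actor adds at most 2) — so at least 5 actors are needed, and 5 is optimal.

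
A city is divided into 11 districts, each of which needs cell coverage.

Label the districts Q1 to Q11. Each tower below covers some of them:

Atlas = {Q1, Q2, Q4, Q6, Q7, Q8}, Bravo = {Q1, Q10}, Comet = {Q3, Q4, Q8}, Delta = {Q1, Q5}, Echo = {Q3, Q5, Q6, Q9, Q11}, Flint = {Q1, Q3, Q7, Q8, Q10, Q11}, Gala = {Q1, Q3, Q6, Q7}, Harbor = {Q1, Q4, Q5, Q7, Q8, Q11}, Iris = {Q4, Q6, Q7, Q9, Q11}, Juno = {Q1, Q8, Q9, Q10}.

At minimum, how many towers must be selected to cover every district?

3

Atlas and Bravo and Echo together: Atlas ∪ Bravo ∪ Echo = {Q1, Q2, Q3, Q4, Q5, Q6, Q7, Q8, Q9, Q10, Q11} — every district is covered.
Only Atlas contains Q2, so Atlas is forced; the remaining 5 districts need at least 2 more towers (each remaining tower adds at most 4) — so at least 3 towers are needed, and 3 is optimal.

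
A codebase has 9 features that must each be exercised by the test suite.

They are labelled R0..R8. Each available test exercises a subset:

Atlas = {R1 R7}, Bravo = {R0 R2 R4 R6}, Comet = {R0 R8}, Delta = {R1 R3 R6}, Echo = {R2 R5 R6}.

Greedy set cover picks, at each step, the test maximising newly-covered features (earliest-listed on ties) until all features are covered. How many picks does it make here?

Greedy: pick Bravo (covers 4 new) → pick Atlas (covers 2 new) → pick Comet (covers 1 new) → pick Delta (covers 1 new) → pick Echo (covers 1 new). Total picks: 5.

5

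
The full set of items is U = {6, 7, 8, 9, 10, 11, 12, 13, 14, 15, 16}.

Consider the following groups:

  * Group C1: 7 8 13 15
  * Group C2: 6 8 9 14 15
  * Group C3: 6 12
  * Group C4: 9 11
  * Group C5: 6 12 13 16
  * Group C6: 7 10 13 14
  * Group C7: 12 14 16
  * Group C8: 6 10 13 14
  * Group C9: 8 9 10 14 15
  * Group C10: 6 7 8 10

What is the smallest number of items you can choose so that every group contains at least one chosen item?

4

The 4 items {7, 9, 10, 12} hit every group.
No choice of 3 items meets every group, so 4 is the minimum.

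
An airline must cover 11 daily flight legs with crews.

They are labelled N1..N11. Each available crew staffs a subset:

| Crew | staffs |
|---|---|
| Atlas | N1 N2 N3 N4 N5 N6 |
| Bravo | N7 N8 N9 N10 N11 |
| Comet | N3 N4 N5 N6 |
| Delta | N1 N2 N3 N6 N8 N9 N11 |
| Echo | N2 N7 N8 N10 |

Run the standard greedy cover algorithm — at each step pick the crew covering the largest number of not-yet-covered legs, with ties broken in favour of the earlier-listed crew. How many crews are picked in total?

Greedy: pick Delta (covers 7 new) → pick Atlas (covers 2 new) → pick Bravo (covers 2 new). Total picks: 3.
(The true minimum cover uses only 2 crews, so greedy is not optimal here.)

3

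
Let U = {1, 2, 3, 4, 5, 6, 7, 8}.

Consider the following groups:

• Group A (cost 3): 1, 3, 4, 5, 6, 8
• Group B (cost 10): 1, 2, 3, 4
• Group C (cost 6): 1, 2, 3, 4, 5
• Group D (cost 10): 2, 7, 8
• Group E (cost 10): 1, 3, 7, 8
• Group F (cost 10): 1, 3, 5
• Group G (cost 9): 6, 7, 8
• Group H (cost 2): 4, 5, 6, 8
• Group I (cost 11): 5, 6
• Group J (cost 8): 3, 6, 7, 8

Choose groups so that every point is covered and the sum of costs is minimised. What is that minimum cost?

A, D together cover every point (A ∪ D = {1, 2, 3, 4, 5, 6, 7, 8}); total cost 3 + 10 = 13.
No covering selection has total cost below 13.

13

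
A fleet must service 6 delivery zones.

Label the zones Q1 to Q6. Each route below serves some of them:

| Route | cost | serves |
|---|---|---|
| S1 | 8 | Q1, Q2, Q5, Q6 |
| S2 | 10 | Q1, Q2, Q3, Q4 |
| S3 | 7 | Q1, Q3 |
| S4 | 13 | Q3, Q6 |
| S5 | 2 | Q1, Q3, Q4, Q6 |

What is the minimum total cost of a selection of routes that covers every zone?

10

S1, S5 together cover every zone (S1 ∪ S5 = {Q1, Q2, Q3, Q4, Q5, Q6}); total cost 8 + 2 = 10.
No covering selection has total cost below 10.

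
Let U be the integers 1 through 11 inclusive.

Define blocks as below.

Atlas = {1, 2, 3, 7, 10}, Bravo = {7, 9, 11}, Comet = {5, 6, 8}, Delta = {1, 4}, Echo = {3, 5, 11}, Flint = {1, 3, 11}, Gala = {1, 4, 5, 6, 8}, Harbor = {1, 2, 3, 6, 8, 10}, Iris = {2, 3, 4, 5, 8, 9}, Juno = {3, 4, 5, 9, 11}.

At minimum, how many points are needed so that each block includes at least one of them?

3

The 3 points {1, 5, 11} hit every block.
The blocks Bravo, Comet, Delta are pairwise disjoint, so any hitting set needs a separate point for each — at least 3. Hence 3 is optimal.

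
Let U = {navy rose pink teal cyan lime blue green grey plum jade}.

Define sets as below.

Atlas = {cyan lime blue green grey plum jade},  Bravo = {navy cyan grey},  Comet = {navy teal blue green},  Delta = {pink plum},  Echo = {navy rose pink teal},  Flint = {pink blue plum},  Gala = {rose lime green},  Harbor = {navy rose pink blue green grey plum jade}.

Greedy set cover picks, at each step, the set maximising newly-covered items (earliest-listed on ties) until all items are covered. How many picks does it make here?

3

Greedy: pick Harbor (covers 8 new) → pick Atlas (covers 2 new) → pick Comet (covers 1 new). Total picks: 3.
(The true minimum cover uses only 2 sets, so greedy is not optimal here.)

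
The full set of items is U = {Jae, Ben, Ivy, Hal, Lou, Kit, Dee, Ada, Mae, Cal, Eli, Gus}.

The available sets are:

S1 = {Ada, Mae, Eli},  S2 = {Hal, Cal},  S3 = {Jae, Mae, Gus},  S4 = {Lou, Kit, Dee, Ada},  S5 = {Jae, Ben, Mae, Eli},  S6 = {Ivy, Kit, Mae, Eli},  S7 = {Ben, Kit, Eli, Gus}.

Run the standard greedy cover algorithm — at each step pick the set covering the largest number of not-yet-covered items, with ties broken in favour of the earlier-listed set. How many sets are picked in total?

Greedy: pick S4 (covers 4 new) → pick S5 (covers 4 new) → pick S2 (covers 2 new) → pick S3 (covers 1 new) → pick S6 (covers 1 new). Total picks: 5.

5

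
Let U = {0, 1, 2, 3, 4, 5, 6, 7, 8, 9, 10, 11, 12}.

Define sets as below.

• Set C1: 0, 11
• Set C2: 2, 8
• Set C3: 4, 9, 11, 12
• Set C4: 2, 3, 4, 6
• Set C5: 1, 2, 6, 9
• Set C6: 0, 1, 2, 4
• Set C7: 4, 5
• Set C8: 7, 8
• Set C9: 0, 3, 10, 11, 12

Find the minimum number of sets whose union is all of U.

4

C5, C7, C8, and C9 cover everything between them: the union {0, 1, 2, 3, 4, 5, 6, 7, 8, 9, 10, 11, 12} is all of U.
Only C7 contains 5, so C7 is forced; the remaining 11 elements need at least 3 more sets (each remaining set adds at most 5) — so at least 4 sets are needed, and 4 is optimal.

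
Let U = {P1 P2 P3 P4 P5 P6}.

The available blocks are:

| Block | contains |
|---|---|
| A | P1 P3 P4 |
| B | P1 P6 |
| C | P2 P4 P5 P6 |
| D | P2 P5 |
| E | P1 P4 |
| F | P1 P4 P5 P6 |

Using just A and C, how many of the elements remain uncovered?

Union of A, C = {P1, P2, P3, P4, P5, P6} — that's every element, so 0 are uncovered.

0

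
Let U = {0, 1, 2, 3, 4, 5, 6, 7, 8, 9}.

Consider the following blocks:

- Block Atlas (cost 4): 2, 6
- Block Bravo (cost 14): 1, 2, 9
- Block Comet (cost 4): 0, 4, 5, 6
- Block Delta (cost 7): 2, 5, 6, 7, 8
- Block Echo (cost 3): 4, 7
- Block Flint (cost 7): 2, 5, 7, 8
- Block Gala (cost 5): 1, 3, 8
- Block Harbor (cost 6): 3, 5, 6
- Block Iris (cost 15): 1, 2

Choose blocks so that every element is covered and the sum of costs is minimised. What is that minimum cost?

26

Bravo, Comet, Echo, Gala together cover every element (Bravo ∪ Comet ∪ Echo ∪ Gala = {0, 1, 2, 3, 4, 5, 6, 7, 8, 9}); total cost 14 + 4 + 3 + 5 = 26.
The greedy pick Comet, Gala, Echo, Atlas, Bravo costs 30; no covering selection beats 26.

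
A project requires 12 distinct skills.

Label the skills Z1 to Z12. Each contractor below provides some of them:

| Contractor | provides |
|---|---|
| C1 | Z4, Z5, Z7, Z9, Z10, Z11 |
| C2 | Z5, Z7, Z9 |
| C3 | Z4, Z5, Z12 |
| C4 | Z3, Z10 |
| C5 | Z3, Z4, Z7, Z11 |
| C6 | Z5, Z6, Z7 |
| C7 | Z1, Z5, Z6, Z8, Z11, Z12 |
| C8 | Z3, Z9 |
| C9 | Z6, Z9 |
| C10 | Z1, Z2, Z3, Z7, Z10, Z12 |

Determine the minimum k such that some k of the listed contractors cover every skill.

Take {C1, C7, C10}. Their union is {Z1, Z2, Z3, Z4, Z5, Z6, Z7, Z8, Z9, Z10, Z11, Z12}, which is all 12 skills.
Only C10 contains Z2, so C10 is forced; the remaining 6 skills need at least 2 more contractors (each remaining contractor adds at most 4) — so at least 3 contractors are needed, and 3 is optimal.

3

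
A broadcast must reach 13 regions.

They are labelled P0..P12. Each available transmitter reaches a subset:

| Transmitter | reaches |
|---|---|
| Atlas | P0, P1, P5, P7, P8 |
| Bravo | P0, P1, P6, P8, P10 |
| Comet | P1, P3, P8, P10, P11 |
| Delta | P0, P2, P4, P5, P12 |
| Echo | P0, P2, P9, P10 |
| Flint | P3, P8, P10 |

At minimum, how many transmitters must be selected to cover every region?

Take {Atlas, Bravo, Comet, Delta, Echo}. Their union is {P0, P1, P2, P3, P4, P5, P6, P7, P8, P9, P10, P11, P12}, which is all 13 regions.
No 4 of the 6 transmitters cover everything (all 15 combinations miss at least one region), so 5 is optimal.

5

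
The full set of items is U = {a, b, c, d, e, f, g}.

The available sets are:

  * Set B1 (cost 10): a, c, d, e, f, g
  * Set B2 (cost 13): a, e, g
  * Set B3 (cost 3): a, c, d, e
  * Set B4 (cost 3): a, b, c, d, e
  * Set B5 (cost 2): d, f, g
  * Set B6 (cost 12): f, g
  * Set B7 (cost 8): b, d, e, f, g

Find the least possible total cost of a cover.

5

B4, B5 together cover every item (B4 ∪ B5 = {a, b, c, d, e, f, g}); total cost 3 + 2 = 5.
No covering selection has total cost below 5.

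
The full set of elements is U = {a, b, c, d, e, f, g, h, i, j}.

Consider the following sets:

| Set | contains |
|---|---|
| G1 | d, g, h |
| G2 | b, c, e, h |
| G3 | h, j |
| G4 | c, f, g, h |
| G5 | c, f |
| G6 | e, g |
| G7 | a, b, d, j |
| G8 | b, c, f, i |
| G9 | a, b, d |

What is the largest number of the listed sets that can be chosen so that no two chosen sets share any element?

G3, G5, G6, G9 are pairwise disjoint (G3={h,j}; G5={c,f}; G6={e,g}; G9={a,b,d}).
Every remaining set overlaps one of these, and no 5 of the listed sets are pairwise disjoint, so 4 is the maximum.

4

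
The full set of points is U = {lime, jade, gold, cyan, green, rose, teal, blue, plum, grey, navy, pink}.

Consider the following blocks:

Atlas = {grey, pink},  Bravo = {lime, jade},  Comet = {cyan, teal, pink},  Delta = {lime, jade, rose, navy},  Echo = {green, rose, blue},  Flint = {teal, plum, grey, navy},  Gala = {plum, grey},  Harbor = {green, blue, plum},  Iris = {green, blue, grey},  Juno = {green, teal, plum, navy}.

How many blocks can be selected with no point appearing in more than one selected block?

Bravo, Comet, Echo, Gala are pairwise disjoint (Bravo={lime,jade}; Comet={cyan,teal,pink}; Echo={green,rose,blue}; Gala={plum,grey}).
Every remaining block overlaps one of these, and no 5 of the listed blocks are pairwise disjoint, so 4 is the maximum.

4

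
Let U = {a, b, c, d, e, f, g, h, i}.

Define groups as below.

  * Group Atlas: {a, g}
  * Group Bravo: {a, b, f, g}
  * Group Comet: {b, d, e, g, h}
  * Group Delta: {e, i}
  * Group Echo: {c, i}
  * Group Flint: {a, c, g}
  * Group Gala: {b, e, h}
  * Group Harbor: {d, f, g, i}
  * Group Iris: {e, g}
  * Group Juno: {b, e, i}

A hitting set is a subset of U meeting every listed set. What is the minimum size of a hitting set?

3

T = {a, e, i} meets every group (each contains at least one member of T), and |T| = 3.
The groups Atlas, Echo, Gala are pairwise disjoint, so any hitting set needs a separate item for each — at least 3. Hence 3 is optimal.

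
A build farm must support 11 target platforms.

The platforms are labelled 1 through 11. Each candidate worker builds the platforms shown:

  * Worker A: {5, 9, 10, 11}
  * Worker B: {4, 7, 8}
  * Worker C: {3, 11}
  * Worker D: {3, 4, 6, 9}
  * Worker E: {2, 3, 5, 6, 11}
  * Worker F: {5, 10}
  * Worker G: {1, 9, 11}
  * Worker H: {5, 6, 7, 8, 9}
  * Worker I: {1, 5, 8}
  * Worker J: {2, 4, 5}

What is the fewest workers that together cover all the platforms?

Take {A, B, E, I}. Their union is {1, 2, 3, 4, 5, 6, 7, 8, 9, 10, 11}, which is all 11 platforms.
No 3 of the 10 workers cover everything (all 120 combinations miss at least one platform), so 4 is optimal.

4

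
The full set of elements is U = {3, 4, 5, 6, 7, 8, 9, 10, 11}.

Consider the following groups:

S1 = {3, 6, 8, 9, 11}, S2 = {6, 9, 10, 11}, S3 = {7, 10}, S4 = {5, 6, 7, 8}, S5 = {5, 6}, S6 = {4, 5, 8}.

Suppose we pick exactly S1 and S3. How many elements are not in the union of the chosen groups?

Union of S1, S3 = {3, 6, 7, 8, 9, 10, 11}.
Not covered: 4, 5 — 2 elements.

2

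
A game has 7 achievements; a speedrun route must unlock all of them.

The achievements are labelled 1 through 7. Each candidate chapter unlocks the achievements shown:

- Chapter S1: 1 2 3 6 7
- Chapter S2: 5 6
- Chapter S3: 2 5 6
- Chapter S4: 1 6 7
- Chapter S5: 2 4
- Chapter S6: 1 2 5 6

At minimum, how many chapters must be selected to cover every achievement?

3

S1 and S5 and S6 together: S1 ∪ S5 ∪ S6 = {1, 2, 3, 4, 5, 6, 7} — every achievement is covered.
Only S1 contains 3, so S1 is forced; the remaining 2 achievements need at least 2 more chapters (each remaining chapter adds at most 1) — so at least 3 chapters are needed, and 3 is optimal.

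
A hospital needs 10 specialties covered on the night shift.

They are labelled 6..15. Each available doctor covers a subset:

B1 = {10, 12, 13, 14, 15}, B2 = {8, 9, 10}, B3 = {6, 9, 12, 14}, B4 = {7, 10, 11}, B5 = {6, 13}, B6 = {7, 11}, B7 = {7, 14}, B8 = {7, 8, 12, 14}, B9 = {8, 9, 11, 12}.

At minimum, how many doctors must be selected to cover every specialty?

Take {B1, B2, B3, B6}. Their union is {6, 7, 8, 9, 10, 11, 12, 13, 14, 15}, which is all 10 specialties.
No 3 of the 9 doctors cover everything (all 84 combinations miss at least one specialty), so 4 is optimal.

4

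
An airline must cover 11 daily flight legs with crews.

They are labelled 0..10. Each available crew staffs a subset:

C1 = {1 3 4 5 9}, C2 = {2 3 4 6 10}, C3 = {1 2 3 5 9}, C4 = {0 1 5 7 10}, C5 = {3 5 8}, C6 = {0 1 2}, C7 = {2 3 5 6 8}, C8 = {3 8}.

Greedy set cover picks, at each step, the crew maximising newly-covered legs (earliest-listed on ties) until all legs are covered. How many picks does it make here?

4

Greedy: pick C1 (covers 5 new) → pick C2 (covers 3 new) → pick C4 (covers 2 new) → pick C5 (covers 1 new). Total picks: 4.
(The true minimum cover uses only 3 crews, so greedy is not optimal here.)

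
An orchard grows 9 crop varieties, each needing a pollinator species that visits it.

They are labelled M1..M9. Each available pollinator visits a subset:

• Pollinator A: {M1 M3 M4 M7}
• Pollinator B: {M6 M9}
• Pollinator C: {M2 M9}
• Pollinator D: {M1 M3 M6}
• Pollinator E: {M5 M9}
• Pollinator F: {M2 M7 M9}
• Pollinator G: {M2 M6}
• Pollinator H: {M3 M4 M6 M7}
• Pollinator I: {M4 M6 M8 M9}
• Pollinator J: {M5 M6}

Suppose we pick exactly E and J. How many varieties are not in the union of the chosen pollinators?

6

Union of E, J = {M5, M6, M9}.
Not covered: M1, M2, M3, M4, M7, M8 — 6 varieties.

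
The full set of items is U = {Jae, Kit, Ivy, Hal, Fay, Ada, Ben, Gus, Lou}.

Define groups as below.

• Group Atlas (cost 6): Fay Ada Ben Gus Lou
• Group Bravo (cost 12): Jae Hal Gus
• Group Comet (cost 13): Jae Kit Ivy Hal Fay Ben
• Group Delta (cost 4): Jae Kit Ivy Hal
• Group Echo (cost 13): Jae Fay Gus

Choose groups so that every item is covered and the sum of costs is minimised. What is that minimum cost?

10

Atlas, Delta together cover every item (Atlas ∪ Delta = {Jae, Kit, Ivy, Hal, Fay, Ada, Ben, Gus, Lou}); total cost 6 + 4 = 10.
No covering selection has total cost below 10.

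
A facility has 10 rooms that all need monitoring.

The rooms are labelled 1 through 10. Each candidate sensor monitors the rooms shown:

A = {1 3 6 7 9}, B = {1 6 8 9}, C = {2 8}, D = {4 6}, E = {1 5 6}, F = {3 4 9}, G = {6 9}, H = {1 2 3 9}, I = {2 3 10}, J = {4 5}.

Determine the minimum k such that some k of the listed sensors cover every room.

Take {A, B, I, J}. Their union is {1, 2, 3, 4, 5, 6, 7, 8, 9, 10}, which is all 10 rooms.
Only A contains 7, so A is forced; the remaining 5 rooms need at least 3 more sensors (each remaining sensor adds at most 2) — so at least 4 sensors are needed, and 4 is optimal.

4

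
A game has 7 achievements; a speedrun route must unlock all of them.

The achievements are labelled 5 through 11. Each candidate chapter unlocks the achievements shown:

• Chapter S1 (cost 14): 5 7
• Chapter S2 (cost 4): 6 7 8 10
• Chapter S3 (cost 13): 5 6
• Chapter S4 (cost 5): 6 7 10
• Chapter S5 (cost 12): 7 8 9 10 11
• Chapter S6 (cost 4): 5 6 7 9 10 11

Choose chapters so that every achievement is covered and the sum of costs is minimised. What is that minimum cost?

8

S2, S6 together cover every achievement (S2 ∪ S6 = {5, 6, 7, 8, 9, 10, 11}); total cost 4 + 4 = 8.
No covering selection has total cost below 8.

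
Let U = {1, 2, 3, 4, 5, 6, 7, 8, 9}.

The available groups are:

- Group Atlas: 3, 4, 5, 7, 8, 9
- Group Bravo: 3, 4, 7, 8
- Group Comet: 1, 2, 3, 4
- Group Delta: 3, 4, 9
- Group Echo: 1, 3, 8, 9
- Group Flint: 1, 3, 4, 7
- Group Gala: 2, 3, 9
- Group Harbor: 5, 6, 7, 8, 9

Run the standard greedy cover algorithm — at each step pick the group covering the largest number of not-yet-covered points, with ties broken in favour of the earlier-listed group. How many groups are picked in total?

3

Greedy: pick Atlas (covers 6 new) → pick Comet (covers 2 new) → pick Harbor (covers 1 new). Total picks: 3.
(The true minimum cover uses only 2 groups, so greedy is not optimal here.)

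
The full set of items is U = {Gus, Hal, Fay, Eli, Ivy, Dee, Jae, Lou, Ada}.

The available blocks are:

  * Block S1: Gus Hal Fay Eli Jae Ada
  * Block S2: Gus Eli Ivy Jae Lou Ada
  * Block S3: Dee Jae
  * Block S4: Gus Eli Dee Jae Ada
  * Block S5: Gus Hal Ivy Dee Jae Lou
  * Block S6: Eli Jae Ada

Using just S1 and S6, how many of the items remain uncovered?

3

Union of S1, S6 = {Gus, Hal, Fay, Eli, Jae, Ada}.
Not covered: Ivy, Dee, Lou — 3 items.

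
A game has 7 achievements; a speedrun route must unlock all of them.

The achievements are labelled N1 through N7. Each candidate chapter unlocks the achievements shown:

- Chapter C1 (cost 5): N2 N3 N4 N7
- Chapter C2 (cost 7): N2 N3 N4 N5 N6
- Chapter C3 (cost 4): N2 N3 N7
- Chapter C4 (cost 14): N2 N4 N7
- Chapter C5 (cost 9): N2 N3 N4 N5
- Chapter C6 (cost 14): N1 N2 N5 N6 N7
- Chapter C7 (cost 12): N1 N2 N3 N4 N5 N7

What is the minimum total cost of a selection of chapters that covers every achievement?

C2, C7 together cover every achievement (C2 ∪ C7 = {N1, N2, N3, N4, N5, N6, N7}); total cost 7 + 12 = 19.
The greedy pick C1, C2, C7 costs 24; no covering selection beats 19.

19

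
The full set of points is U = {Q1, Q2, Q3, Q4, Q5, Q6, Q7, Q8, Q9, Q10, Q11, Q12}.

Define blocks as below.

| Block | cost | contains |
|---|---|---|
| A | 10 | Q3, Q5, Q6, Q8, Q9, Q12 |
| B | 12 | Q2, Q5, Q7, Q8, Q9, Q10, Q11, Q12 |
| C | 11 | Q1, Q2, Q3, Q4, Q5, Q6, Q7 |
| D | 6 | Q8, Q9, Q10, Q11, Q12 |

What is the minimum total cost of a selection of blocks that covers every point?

C, D together cover every point (C ∪ D = {Q1, Q2, Q3, Q4, Q5, Q6, Q7, Q8, Q9, Q10, Q11, Q12}); total cost 11 + 6 = 17.
No covering selection has total cost below 17.

17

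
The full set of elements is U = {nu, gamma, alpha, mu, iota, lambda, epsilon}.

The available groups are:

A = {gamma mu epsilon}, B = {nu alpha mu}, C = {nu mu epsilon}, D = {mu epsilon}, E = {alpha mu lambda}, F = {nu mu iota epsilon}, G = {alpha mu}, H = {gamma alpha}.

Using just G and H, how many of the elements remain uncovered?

Union of G, H = {gamma, alpha, mu}.
Not covered: nu, iota, lambda, epsilon — 4 elements.

4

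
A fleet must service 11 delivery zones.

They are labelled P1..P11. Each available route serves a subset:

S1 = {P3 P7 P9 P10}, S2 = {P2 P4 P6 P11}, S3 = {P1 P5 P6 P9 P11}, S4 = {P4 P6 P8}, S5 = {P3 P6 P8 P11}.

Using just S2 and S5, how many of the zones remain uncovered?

5

Union of S2, S5 = {P2, P3, P4, P6, P8, P11}.
Not covered: P1, P5, P7, P9, P10 — 5 zones.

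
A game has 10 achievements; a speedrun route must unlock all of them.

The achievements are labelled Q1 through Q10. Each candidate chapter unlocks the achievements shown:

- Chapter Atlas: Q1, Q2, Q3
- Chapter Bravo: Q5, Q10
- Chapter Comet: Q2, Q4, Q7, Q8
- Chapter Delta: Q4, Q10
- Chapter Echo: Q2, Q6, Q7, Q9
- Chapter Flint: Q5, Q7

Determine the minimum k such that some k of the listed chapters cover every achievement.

4

Take {Atlas, Bravo, Comet, Echo}. Their union is {Q1, Q2, Q3, Q4, Q5, Q6, Q7, Q8, Q9, Q10}, which is all 10 achievements.
Only Atlas contains Q1, so Atlas is forced; the remaining 7 achievements need at least 3 more chapters (each remaining chapter adds at most 3) — so at least 4 chapters are needed, and 4 is optimal.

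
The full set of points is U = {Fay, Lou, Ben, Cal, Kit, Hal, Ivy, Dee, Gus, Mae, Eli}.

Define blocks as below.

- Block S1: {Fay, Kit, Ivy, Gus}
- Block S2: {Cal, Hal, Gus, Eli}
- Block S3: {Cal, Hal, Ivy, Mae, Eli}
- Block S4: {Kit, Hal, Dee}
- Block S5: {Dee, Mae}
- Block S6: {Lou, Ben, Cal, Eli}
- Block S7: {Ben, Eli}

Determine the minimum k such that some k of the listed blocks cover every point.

S1, S2, S5, and S6 cover everything between them: the union {Fay, Lou, Ben, Cal, Kit, Hal, Ivy, Dee, Gus, Mae, Eli} is all of U.
No 3 of the 7 blocks cover everything (all 35 combinations miss at least one point), so 4 is optimal.

4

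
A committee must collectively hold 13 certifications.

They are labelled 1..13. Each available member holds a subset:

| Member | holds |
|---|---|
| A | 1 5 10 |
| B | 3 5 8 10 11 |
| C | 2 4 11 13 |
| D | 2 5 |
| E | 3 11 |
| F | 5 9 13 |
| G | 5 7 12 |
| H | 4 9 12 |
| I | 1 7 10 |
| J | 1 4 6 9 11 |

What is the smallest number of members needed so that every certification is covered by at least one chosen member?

B and C and G and J together: B ∪ C ∪ G ∪ J = {1, 2, 3, 4, 5, 6, 7, 8, 9, 10, 11, 12, 13} — every certification is covered.
No 3 of the 10 members cover everything (all 120 combinations miss at least one certification), so 4 is optimal.

4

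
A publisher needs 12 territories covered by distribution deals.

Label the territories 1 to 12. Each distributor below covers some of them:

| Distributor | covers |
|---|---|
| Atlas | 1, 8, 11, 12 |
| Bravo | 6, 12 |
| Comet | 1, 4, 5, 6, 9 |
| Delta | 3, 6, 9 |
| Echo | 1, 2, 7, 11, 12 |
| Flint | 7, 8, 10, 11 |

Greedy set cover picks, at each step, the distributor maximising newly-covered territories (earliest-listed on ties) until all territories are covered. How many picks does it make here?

4

Greedy: pick Comet (covers 5 new) → pick Echo (covers 4 new) → pick Flint (covers 2 new) → pick Delta (covers 1 new). Total picks: 4.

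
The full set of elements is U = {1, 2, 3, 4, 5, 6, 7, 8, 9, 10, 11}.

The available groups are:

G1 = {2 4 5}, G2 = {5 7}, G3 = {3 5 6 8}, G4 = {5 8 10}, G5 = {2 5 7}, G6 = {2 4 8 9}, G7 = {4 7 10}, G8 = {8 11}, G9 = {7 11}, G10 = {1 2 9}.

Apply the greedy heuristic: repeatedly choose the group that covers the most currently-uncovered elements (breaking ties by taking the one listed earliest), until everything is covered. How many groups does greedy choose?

Greedy: pick G3 (covers 4 new) → pick G6 (covers 3 new) → pick G7 (covers 2 new) → pick G8 (covers 1 new) → pick G10 (covers 1 new). Total picks: 5.
(The true minimum cover uses only 4 groups, so greedy is not optimal here.)

5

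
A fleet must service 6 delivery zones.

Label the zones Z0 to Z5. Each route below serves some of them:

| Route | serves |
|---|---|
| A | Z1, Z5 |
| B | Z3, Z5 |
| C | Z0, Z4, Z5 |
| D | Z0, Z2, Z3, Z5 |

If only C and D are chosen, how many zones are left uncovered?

Union of C, D = {Z0, Z2, Z3, Z4, Z5}.
Not covered: Z1 — 1 zone.

1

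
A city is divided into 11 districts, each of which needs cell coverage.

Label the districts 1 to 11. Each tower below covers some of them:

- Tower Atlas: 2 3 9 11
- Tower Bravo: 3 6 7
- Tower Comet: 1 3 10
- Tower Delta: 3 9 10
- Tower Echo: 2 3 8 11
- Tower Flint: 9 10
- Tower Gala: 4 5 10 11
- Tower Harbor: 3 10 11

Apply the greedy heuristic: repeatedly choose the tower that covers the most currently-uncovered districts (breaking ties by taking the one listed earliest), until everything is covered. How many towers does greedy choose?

5

Greedy: pick Atlas (covers 4 new) → pick Gala (covers 3 new) → pick Bravo (covers 2 new) → pick Comet (covers 1 new) → pick Echo (covers 1 new). Total picks: 5.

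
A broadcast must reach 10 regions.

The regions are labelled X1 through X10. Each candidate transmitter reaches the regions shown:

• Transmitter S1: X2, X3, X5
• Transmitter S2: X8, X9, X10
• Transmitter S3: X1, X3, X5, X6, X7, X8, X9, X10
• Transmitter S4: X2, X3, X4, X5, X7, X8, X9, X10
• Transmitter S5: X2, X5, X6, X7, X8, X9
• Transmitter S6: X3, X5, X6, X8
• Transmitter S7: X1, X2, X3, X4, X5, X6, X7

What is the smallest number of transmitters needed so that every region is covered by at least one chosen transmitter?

2

S2 and S7 together: S2 ∪ S7 = {X1, X2, X3, X4, X5, X6, X7, X8, X9, X10} — every region is covered.
No single transmitter has all 10 regions (the largest, S3, has 8), so 2 is optimal.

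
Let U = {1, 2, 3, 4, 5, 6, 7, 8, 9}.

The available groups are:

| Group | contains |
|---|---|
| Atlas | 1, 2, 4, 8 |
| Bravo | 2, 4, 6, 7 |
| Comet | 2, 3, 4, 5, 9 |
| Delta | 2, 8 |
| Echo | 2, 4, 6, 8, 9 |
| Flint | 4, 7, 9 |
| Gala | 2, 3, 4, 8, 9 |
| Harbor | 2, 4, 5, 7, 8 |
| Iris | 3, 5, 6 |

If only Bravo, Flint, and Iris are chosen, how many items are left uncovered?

Union of Bravo, Flint, Iris = {2, 3, 4, 5, 6, 7, 9}.
Not covered: 1, 8 — 2 items.

2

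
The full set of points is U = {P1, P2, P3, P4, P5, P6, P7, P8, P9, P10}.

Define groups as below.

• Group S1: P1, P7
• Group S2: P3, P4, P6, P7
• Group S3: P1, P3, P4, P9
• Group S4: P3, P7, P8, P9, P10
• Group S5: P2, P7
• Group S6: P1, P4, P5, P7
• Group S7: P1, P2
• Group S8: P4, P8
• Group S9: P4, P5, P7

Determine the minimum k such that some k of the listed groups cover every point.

4

Take {S2, S4, S5, S6}. Their union is {P1, P2, P3, P4, P5, P6, P7, P8, P9, P10}, which is all 10 points.
No 3 of the 9 groups cover everything (all 84 combinations miss at least one point), so 4 is optimal.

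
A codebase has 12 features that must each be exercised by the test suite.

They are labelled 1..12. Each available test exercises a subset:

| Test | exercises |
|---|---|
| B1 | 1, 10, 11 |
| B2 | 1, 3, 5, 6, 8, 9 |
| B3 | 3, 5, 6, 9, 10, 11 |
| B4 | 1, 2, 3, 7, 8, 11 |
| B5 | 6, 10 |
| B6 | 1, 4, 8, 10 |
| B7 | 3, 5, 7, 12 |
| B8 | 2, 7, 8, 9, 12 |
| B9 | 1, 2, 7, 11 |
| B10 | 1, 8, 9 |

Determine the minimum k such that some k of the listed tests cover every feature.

3

B3 and B6 and B8 together: B3 ∪ B6 ∪ B8 = {1, 2, 3, 4, 5, 6, 7, 8, 9, 10, 11, 12} — every feature is covered.
Only B6 contains 4, so B6 is forced; the remaining 8 features need at least 2 more tests (each remaining test adds at most 5) — so at least 3 tests are needed, and 3 is optimal.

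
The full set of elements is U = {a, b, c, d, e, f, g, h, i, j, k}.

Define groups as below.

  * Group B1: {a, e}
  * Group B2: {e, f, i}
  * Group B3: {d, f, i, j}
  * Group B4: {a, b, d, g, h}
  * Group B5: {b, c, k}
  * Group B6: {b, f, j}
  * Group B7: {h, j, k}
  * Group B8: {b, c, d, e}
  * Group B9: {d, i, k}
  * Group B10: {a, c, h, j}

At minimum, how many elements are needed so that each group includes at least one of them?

T = {a, b, f, k} meets every group (each contains at least one member of T), and |T| = 4.
No choice of 3 elements meets every group, so 4 is the minimum.

4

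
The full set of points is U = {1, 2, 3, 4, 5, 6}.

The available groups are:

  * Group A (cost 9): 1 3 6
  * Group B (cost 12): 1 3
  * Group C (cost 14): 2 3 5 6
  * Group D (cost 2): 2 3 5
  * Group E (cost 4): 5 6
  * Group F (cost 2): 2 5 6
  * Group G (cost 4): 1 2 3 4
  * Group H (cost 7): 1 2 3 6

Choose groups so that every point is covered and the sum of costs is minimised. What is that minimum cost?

6

F, G together cover every point (F ∪ G = {1, 2, 3, 4, 5, 6}); total cost 2 + 4 = 6.
The greedy pick D, F, G costs 8; no covering selection beats 6.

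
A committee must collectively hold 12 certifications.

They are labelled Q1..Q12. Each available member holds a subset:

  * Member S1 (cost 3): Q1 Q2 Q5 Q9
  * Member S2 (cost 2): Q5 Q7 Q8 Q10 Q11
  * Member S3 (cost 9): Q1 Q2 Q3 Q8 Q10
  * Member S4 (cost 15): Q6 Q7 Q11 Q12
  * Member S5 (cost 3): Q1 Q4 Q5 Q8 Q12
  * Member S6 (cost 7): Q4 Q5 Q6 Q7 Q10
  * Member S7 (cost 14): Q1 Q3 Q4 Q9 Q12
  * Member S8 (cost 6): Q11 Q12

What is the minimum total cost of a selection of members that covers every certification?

S1, S2, S3, S5, S6 together cover every certification (S1 ∪ S2 ∪ S3 ∪ S5 ∪ S6 = {Q1, Q2, Q3, Q4, Q5, Q6, Q7, Q8, Q9, Q10, Q11, Q12}); total cost 3 + 2 + 9 + 3 + 7 = 24.
No covering selection has total cost below 24.

24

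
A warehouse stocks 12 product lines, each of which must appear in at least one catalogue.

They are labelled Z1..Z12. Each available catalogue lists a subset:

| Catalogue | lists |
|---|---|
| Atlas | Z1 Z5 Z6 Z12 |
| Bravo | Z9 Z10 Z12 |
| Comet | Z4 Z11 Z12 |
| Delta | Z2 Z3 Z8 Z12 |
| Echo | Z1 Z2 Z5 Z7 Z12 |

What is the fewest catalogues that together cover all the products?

Take {Atlas, Bravo, Comet, Delta, Echo}. Their union is {Z1, Z2, Z3, Z4, Z5, Z6, Z7, Z8, Z9, Z10, Z11, Z12}, which is all 12 products.
Only Echo contains Z7, so Echo is forced; the remaining 7 products need at least 4 more catalogues (each remaining catalogue adds at most 2) — so at least 5 catalogues are needed, and 5 is optimal.

5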